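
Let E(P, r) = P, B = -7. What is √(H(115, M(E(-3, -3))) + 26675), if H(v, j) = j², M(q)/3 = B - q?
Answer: √26819 ≈ 163.77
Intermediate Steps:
M(q) = -21 - 3*q (M(q) = 3*(-7 - q) = -21 - 3*q)
√(H(115, M(E(-3, -3))) + 26675) = √((-21 - 3*(-3))² + 26675) = √((-21 + 9)² + 26675) = √((-12)² + 26675) = √(144 + 26675) = √26819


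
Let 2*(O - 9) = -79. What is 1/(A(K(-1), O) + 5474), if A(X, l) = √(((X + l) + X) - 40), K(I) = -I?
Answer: 10948/59929489 - I*√274/59929489 ≈ 0.00018268 - 2.7621e-7*I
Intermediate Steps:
O = -61/2 (O = 9 + (½)*(-79) = 9 - 79/2 = -61/2 ≈ -30.500)
A(X, l) = √(-40 + l + 2*X) (A(X, l) = √((l + 2*X) - 40) = √(-40 + l + 2*X))
1/(A(K(-1), O) + 5474) = 1/(√(-40 - 61/2 + 2*(-1*(-1))) + 5474) = 1/(√(-40 - 61/2 + 2*1) + 5474) = 1/(√(-40 - 61/2 + 2) + 5474) = 1/(√(-137/2) + 5474) = 1/(I*√274/2 + 5474) = 1/(5474 + I*√274/2)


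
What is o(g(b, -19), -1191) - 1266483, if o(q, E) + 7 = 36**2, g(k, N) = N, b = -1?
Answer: -1265194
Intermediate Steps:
o(q, E) = 1289 (o(q, E) = -7 + 36**2 = -7 + 1296 = 1289)
o(g(b, -19), -1191) - 1266483 = 1289 - 1266483 = -1265194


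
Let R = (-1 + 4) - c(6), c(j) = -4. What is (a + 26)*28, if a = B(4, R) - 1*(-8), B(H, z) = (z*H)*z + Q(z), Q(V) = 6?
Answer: 6608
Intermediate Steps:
R = 7 (R = (-1 + 4) - 1*(-4) = 3 + 4 = 7)
B(H, z) = 6 + H*z² (B(H, z) = (z*H)*z + 6 = (H*z)*z + 6 = H*z² + 6 = 6 + H*z²)
a = 210 (a = (6 + 4*7²) - 1*(-8) = (6 + 4*49) + 8 = (6 + 196) + 8 = 202 + 8 = 210)
(a + 26)*28 = (210 + 26)*28 = 236*28 = 6608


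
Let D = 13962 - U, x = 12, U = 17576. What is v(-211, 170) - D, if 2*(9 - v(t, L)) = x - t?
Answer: 7023/2 ≈ 3511.5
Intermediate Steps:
D = -3614 (D = 13962 - 1*17576 = 13962 - 17576 = -3614)
v(t, L) = 3 + t/2 (v(t, L) = 9 - (12 - t)/2 = 9 + (-6 + t/2) = 3 + t/2)
v(-211, 170) - D = (3 + (½)*(-211)) - 1*(-3614) = (3 - 211/2) + 3614 = -205/2 + 3614 = 7023/2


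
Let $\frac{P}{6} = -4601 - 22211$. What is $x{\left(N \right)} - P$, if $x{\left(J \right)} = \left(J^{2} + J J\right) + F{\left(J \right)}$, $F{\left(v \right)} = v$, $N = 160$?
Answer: $212232$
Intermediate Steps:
$x{\left(J \right)} = J + 2 J^{2}$ ($x{\left(J \right)} = \left(J^{2} + J J\right) + J = \left(J^{2} + J^{2}\right) + J = 2 J^{2} + J = J + 2 J^{2}$)
$P = -160872$ ($P = 6 \left(-4601 - 22211\right) = 6 \left(-26812\right) = -160872$)
$x{\left(N \right)} - P = 160 \left(1 + 2 \cdot 160\right) - -160872 = 160 \left(1 + 320\right) + 160872 = 160 \cdot 321 + 160872 = 51360 + 160872 = 212232$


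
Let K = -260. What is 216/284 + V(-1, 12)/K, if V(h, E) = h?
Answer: 14111/18460 ≈ 0.76441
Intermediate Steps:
216/284 + V(-1, 12)/K = 216/284 - 1/(-260) = 216*(1/284) - 1*(-1/260) = 54/71 + 1/260 = 14111/18460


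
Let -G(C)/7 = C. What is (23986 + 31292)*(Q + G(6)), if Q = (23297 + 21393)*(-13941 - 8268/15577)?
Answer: -14499574685589096/421 ≈ -3.4441e+13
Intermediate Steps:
G(C) = -7*C
Q = -9705203285250/15577 (Q = 44690*(-13941 - 8268*1/15577) = 44690*(-13941 - 8268/15577) = 44690*(-217167225/15577) = -9705203285250/15577 ≈ -6.2305e+8)
(23986 + 31292)*(Q + G(6)) = (23986 + 31292)*(-9705203285250/15577 - 7*6) = 55278*(-9705203285250/15577 - 42) = 55278*(-9705203939484/15577) = -14499574685589096/421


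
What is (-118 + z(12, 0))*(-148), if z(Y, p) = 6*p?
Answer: 17464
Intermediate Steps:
(-118 + z(12, 0))*(-148) = (-118 + 6*0)*(-148) = (-118 + 0)*(-148) = -118*(-148) = 17464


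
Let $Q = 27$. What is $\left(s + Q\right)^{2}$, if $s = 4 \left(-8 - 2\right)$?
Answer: $169$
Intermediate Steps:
$s = -40$ ($s = 4 \left(-10\right) = -40$)
$\left(s + Q\right)^{2} = \left(-40 + 27\right)^{2} = \left(-13\right)^{2} = 169$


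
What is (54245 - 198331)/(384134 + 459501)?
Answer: -144086/843635 ≈ -0.17079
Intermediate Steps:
(54245 - 198331)/(384134 + 459501) = -144086/843635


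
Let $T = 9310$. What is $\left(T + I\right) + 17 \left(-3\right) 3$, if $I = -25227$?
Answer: $-16070$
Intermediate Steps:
$\left(T + I\right) + 17 \left(-3\right) 3 = \left(9310 - 25227\right) + 17 \left(-3\right) 3 = -15917 - 153 = -16070$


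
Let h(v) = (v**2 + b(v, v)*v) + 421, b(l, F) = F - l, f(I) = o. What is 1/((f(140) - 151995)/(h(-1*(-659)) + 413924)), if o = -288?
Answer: -848626/152283 ≈ -5.5727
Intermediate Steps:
f(I) = -288
h(v) = 421 + v**2 (h(v) = (v**2 + (v - v)*v) + 421 = (v**2 + 0*v) + 421 = (v**2 + 0) + 421 = v**2 + 421 = 421 + v**2)
1/((f(140) - 151995)/(h(-1*(-659)) + 413924)) = 1/((-288 - 151995)/((421 + (-1*(-659))**2) + 413924)) = 1/(-152283/((421 + 659**2) + 413924)) = 1/(-152283/((421 + 434281) + 413924)) = 1/(-152283/(434702 + 413924)) = 1/(-152283/848626) = -848626/152283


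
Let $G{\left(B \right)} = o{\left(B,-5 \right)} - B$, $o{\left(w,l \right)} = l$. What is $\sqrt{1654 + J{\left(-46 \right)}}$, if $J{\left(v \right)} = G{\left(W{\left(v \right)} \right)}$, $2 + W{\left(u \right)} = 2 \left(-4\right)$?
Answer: $\sqrt{1659} \approx 40.731$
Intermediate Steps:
$W{\left(u \right)} = -10$ ($W{\left(u \right)} = -2 + 2 \left(-4\right) = -2 - 8 = -10$)
$G{\left(B \right)} = -5 - B$
$J{\left(v \right)} = 5$ ($J{\left(v \right)} = -5 - -10 = -5 + 10 = 5$)
$\sqrt{1654 + J{\left(-46 \right)}} = \sqrt{1654 + 5} = \sqrt{1659}$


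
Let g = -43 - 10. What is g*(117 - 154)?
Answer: 1961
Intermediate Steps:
g = -53
g*(117 - 154) = -53*(117 - 154) = -53*(-37) = 1961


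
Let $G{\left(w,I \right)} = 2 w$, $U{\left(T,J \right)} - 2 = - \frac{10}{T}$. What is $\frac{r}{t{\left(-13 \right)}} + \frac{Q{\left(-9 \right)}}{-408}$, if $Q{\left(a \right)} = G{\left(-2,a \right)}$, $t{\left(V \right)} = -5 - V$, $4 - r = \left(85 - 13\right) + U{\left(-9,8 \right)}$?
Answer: $- \frac{2717}{306} \approx -8.8791$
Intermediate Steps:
$U{\left(T,J \right)} = 2 - \frac{10}{T}$
$r = - \frac{640}{9}$ ($r = 4 - \left(\left(85 - 13\right) + \left(2 - \frac{10}{-9}\right)\right) = 4 - \left(72 + \left(2 - - \frac{10}{9}\right)\right) = 4 - \left(72 + \left(2 + \frac{10}{9}\right)\right) = 4 - \left(72 + \frac{28}{9}\right) = 4 - \frac{676}{9} = - \frac{640}{9} \approx -71.111$)
$Q{\left(a \right)} = -4$ ($Q{\left(a \right)} = 2 \left(-2\right) = -4$)
$\frac{r}{t{\left(-13 \right)}} + \frac{Q{\left(-9 \right)}}{-408} = - \frac{640}{9 \left(-5 - -13\right)} - \frac{4}{-408} = - \frac{640}{9 \left(-5 + 13\right)} - - \frac{1}{102} = - \frac{640}{9 \cdot 8} + \frac{1}{102} = \left(- \frac{640}{9}\right) \frac{1}{8} + \frac{1}{102} = - \frac{80}{9} + \frac{1}{102} = - \frac{2717}{306}$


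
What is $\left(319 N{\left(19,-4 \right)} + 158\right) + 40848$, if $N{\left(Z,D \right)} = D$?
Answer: $39730$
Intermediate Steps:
$\left(319 N{\left(19,-4 \right)} + 158\right) + 40848 = \left(319 \left(-4\right) + 158\right) + 40848 = \left(-1276 + 158\right) + 40848 = -1118 + 40848 = 39730$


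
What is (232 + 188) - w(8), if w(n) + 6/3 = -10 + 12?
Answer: 420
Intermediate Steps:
w(n) = 0 (w(n) = -2 + (-10 + 12) = -2 + 2 = 0)
(232 + 188) - w(8) = (232 + 188) - 1*0 = 420 + 0 = 420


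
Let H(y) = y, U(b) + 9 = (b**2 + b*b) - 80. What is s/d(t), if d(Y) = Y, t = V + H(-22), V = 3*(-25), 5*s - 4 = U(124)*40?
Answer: -1226524/485 ≈ -2528.9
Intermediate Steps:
U(b) = -89 + 2*b**2 (U(b) = -9 + ((b**2 + b*b) - 80) = -9 + ((b**2 + b**2) - 80) = -9 + (2*b**2 - 80) = -9 + (-80 + 2*b**2) = -89 + 2*b**2)
s = 1226524/5 (s = 4/5 + ((-89 + 2*124**2)*40)/5 = 4/5 + ((-89 + 2*15376)*40)/5 = 4/5 + ((-89 + 30752)*40)/5 = 4/5 + (30663*40)/5 = 4/5 + (1/5)*1226520 = 4/5 + 245304 = 1226524/5 ≈ 2.4530e+5)
V = -75
t = -97 (t = -75 - 22 = -97)
s/d(t) = (1226524/5)/(-97) = (1226524/5)*(-1/97) = -1226524/485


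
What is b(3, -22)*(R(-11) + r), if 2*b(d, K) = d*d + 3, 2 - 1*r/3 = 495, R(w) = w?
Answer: -8940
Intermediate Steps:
r = -1479 (r = 6 - 3*495 = 6 - 1485 = -1479)
b(d, K) = 3/2 + d²/2 (b(d, K) = (d*d + 3)/2 = (d² + 3)/2 = (3 + d²)/2 = 3/2 + d²/2)
b(3, -22)*(R(-11) + r) = (3/2 + (½)*3²)*(-11 - 1479) = (3/2 + (½)*9)*(-1490) = (3/2 + 9/2)*(-1490) = 6*(-1490) = -8940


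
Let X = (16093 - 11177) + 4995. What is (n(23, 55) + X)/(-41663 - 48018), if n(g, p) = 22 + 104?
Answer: -10037/89681 ≈ -0.11192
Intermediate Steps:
n(g, p) = 126
X = 9911 (X = 4916 + 4995 = 9911)
(n(23, 55) + X)/(-41663 - 48018) = (126 + 9911)/(-41663 - 48018) = 10037/(-89681) = 10037*(-1/89681) = -10037/89681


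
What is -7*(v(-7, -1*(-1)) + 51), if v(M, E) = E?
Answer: -364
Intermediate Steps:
-7*(v(-7, -1*(-1)) + 51) = -7*(-1*(-1) + 51) = -7*(1 + 51) = -7*52 = -364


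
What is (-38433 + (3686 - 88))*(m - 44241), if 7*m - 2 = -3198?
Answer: 10899279305/7 ≈ 1.5570e+9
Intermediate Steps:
m = -3196/7 (m = 2/7 + (⅐)*(-3198) = 2/7 - 3198/7 = -3196/7 ≈ -456.57)
(-38433 + (3686 - 88))*(m - 44241) = (-38433 + (3686 - 88))*(-3196/7 - 44241) = (-38433 + 3598)*(-312883/7) = -34835*(-312883/7) = 10899279305/7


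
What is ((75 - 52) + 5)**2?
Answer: 784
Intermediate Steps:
((75 - 52) + 5)**2 = (23 + 5)**2 = 28**2 = 784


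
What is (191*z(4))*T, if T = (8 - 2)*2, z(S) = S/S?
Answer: 2292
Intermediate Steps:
z(S) = 1
T = 12 (T = 6*2 = 12)
(191*z(4))*T = (191*1)*12 = 191*12 = 2292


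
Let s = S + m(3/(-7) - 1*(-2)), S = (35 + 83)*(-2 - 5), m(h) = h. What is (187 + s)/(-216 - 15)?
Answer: 4462/1617 ≈ 2.7594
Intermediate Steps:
S = -826 (S = 118*(-7) = -826)
s = -5771/7 (s = -826 + (3/(-7) - 1*(-2)) = -826 + (3*(-⅐) + 2) = -826 + (-3/7 + 2) = -826 + 11/7 = -5771/7 ≈ -824.43)
(187 + s)/(-216 - 15) = (187 - 5771/7)/(-216 - 15) = -4462/7/(-231) = -4462/7*(-1/231) = 4462/1617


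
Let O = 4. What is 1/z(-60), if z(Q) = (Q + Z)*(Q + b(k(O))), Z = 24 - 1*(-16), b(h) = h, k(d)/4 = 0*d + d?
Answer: 1/880 ≈ 0.0011364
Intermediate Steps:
k(d) = 4*d (k(d) = 4*(0*d + d) = 4*(0 + d) = 4*d)
Z = 40 (Z = 24 + 16 = 40)
z(Q) = (16 + Q)*(40 + Q) (z(Q) = (Q + 40)*(Q + 4*4) = (40 + Q)*(Q + 16) = (40 + Q)*(16 + Q) = (16 + Q)*(40 + Q))
1/z(-60) = 1/(640 + (-60)² + 56*(-60)) = 1/(640 + 3600 - 3360) = 1/880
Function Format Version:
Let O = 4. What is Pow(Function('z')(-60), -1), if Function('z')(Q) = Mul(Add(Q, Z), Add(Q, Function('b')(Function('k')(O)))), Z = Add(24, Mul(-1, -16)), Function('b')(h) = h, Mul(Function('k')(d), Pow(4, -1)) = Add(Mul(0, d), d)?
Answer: Rational(1, 880) ≈ 0.0011364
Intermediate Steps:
Function('k')(d) = Mul(4, d) (Function('k')(d) = Mul(4, Add(Mul(0, d), d)) = Mul(4, Add(0, d)) = Mul(4, d))
Z = 40 (Z = Add(24, 16) = 40)
Function('z')(Q) = Mul(Add(16, Q), Add(40, Q)) (Function('z')(Q) = Mul(Add(Q, 40), Add(Q, Mul(4, 4))) = Mul(Add(40, Q), Add(Q, 16)) = Mul(Add(40, Q), Add(16, Q)) = Mul(Add(16, Q), Add(40, Q)))
Pow(Function('z')(-60), -1) = Pow(Add(640, Pow(-60, 2), Mul(56, -60)), -1) = Pow(Add(640, 3600, -3360), -1) = Pow(880, -1) = Rational(1, 880)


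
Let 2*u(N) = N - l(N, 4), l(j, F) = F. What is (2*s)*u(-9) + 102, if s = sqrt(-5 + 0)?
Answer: 102 - 13*I*sqrt(5) ≈ 102.0 - 29.069*I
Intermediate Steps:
s = I*sqrt(5) (s = sqrt(-5) = I*sqrt(5) ≈ 2.2361*I)
u(N) = -2 + N/2 (u(N) = (N - 1*4)/2 = (N - 4)/2 = (-4 + N)/2 = -2 + N/2)
(2*s)*u(-9) + 102 = (2*(I*sqrt(5)))*(-2 + (1/2)*(-9)) + 102 = (2*I*sqrt(5))*(-2 - 9/2) + 102 = (2*I*sqrt(5))*(-13/2) + 102 = -13*I*sqrt(5) + 102 = 102 - 13*I*sqrt(5)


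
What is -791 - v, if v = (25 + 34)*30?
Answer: -2561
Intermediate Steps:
v = 1770 (v = 59*30 = 1770)
-791 - v = -791 - 1*1770 = -791 - 1770 = -2561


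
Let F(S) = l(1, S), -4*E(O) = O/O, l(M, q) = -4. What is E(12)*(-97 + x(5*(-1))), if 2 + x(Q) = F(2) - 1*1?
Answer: 26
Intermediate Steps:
E(O) = -¼ (E(O) = -O/(4*O) = -¼*1 = -¼)
F(S) = -4
x(Q) = -7 (x(Q) = -2 + (-4 - 1*1) = -2 + (-4 - 1) = -2 - 5 = -7)
E(12)*(-97 + x(5*(-1))) = -(-97 - 7)/4 = -¼*(-104) = 26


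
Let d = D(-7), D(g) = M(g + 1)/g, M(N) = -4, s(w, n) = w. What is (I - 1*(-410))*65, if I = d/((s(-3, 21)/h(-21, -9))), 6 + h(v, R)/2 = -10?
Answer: 567970/21 ≈ 27046.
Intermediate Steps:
h(v, R) = -32 (h(v, R) = -12 + 2*(-10) = -12 - 20 = -32)
D(g) = -4/g
d = 4/7 (d = -4/(-7) = -4*(-⅐) = 4/7 ≈ 0.57143)
I = 128/21 (I = 4/(7*((-3/(-32)))) = 4/(7*((-3*(-1/32)))) = 4/(7*(3/32)) = (4/7)*(32/3) = 128/21 ≈ 6.0952)
(I - 1*(-410))*65 = (128/21 - 1*(-410))*65 = (128/21 + 410)*65 = (8738/21)*65 = 567970/21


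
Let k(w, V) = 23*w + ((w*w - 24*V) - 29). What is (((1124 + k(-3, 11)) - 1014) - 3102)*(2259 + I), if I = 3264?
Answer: -18474435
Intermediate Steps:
k(w, V) = -29 + w² - 24*V + 23*w (k(w, V) = 23*w + ((w² - 24*V) - 29) = 23*w + (-29 + w² - 24*V) = -29 + w² - 24*V + 23*w)
(((1124 + k(-3, 11)) - 1014) - 3102)*(2259 + I) = (((1124 + (-29 + (-3)² - 24*11 + 23*(-3))) - 1014) - 3102)*(2259 + 3264) = (((1124 + (-29 + 9 - 264 - 69)) - 1014) - 3102)*5523 = (((1124 - 353) - 1014) - 3102)*5523 = ((771 - 1014) - 3102)*5523 = (-243 - 3102)*5523 = -3345*5523 = -18474435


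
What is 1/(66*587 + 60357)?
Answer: 1/99099 ≈ 1.0091e-5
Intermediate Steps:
1/(66*587 + 60357) = 1/(38742 + 60357) = 1/99099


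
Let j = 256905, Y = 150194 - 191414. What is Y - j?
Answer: -298125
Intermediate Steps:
Y = -41220
Y - j = -41220 - 1*256905 = -41220 - 256905 = -298125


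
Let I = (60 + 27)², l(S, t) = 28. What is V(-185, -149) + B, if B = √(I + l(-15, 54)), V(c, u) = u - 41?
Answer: -190 + √7597 ≈ -102.84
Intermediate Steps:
I = 7569 (I = 87² = 7569)
V(c, u) = -41 + u
B = √7597 (B = √(7569 + 28) = √7597 ≈ 87.161)
V(-185, -149) + B = (-41 - 149) + √7597 = -190 + √7597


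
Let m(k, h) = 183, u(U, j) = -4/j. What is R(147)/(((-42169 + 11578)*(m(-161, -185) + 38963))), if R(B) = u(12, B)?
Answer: 2/88017373521 ≈ 2.2723e-11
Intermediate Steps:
R(B) = -4/B
R(147)/(((-42169 + 11578)*(m(-161, -185) + 38963))) = (-4/147)/(((-42169 + 11578)*(183 + 38963))) = (-4*1/147)/((-30591*39146)) = -4/147/(-1197515286) = -4/147*(-1/1197515286) = 2/88017373521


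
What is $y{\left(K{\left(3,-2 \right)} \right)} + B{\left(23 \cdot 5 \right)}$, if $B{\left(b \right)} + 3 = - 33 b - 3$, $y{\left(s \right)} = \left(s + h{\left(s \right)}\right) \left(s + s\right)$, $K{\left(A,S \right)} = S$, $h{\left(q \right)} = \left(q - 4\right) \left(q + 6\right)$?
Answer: $-3697$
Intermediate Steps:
$h{\left(q \right)} = \left(-4 + q\right) \left(6 + q\right)$
$y{\left(s \right)} = 2 s \left(-24 + s^{2} + 3 s\right)$ ($y{\left(s \right)} = \left(s + \left(-24 + s^{2} + 2 s\right)\right) \left(s + s\right) = \left(-24 + s^{2} + 3 s\right) 2 s = 2 s \left(-24 + s^{2} + 3 s\right)$)
$B{\left(b \right)} = -6 - 33 b$ ($B{\left(b \right)} = -3 - \left(3 + 33 b\right) = -6 - 33 b$)
$y{\left(K{\left(3,-2 \right)} \right)} + B{\left(23 \cdot 5 \right)} = 2 \left(-2\right) \left(-24 + \left(-2\right)^{2} + 3 \left(-2\right)\right) - \left(6 + 33 \cdot 23 \cdot 5\right) = 2 \left(-2\right) \left(-24 + 4 - 6\right) - 3801 = 2 \left(-2\right) \left(-26\right) - 3801 = 104 - 3801 = -3697$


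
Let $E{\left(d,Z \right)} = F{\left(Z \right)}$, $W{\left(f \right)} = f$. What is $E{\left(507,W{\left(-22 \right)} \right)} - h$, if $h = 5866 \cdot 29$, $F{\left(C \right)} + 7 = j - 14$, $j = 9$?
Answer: $-170126$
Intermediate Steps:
$F{\left(C \right)} = -12$ ($F{\left(C \right)} = -7 + \left(9 - 14\right) = -7 - 5 = -12$)
$E{\left(d,Z \right)} = -12$
$h = 170114$
$E{\left(507,W{\left(-22 \right)} \right)} - h = -12 - 170114 = -170126$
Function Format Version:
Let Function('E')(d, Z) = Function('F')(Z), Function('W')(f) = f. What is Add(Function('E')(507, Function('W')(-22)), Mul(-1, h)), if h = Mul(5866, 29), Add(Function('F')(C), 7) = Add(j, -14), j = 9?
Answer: -170126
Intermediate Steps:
Function('F')(C) = -12 (Function('F')(C) = Add(-7, Add(9, -14)) = Add(-7, -5) = -12)
Function('E')(d, Z) = -12
h = 170114
Add(Function('E')(507, Function('W')(-22)), Mul(-1, h)) = Add(-12, Mul(-1, 170114)) = Add(-12, -170114) = -170126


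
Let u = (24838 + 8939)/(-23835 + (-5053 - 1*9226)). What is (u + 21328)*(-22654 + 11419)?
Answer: -9132500244525/38114 ≈ -2.3961e+8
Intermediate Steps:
u = -33777/38114 (u = 33777/(-23835 + (-5053 - 9226)) = 33777/(-23835 - 14279) = 33777/(-38114) = 33777*(-1/38114) = -33777/38114 ≈ -0.88621)
(u + 21328)*(-22654 + 11419) = (-33777/38114 + 21328)*(-22654 + 11419) = (812861615/38114)*(-11235) = -9132500244525/38114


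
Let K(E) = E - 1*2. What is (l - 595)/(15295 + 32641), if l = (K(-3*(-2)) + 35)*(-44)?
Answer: -2311/47936 ≈ -0.048210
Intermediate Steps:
K(E) = -2 + E (K(E) = E - 2 = -2 + E)
l = -1716 (l = ((-2 - 3*(-2)) + 35)*(-44) = ((-2 + 6) + 35)*(-44) = (4 + 35)*(-44) = 39*(-44) = -1716)
(l - 595)/(15295 + 32641) = (-1716 - 595)/(15295 + 32641) = -2311/47936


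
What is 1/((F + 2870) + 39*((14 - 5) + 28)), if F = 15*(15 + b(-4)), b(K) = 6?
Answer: 1/4628 ≈ 0.00021608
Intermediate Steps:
F = 315 (F = 15*(15 + 6) = 15*21 = 315)
1/((F + 2870) + 39*((14 - 5) + 28)) = 1/((315 + 2870) + 39*((14 - 5) + 28)) = 1/(3185 + 39*(9 + 28)) = 1/(3185 + 39*37) = 1/(3185 + 1443) = 1/4628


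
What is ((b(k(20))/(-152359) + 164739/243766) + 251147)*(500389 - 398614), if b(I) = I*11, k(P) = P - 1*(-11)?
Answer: 949317561752447328075/37139943994 ≈ 2.5561e+10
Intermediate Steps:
k(P) = 11 + P (k(P) = P + 11 = 11 + P)
b(I) = 11*I
((b(k(20))/(-152359) + 164739/243766) + 251147)*(500389 - 398614) = (((11*(11 + 20))/(-152359) + 164739/243766) + 251147)*(500389 - 398614) = (((11*31)*(-1/152359) + 164739*(1/243766)) + 251147)*101775 = ((341*(-1/152359) + 164739/243766) + 251147)*101775 = ((-341/152359 + 164739/243766) + 251147)*101775 = (25016345095/37139943994 + 251147)*101775 = (9327610530606213/37139943994)*101775 = 949317561752447328075/37139943994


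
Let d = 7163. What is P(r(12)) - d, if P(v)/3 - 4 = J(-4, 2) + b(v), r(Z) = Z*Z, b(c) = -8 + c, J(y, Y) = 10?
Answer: -6713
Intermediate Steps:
r(Z) = Z**2
P(v) = 18 + 3*v (P(v) = 12 + 3*(10 + (-8 + v)) = 12 + 3*(2 + v) = 12 + (6 + 3*v) = 18 + 3*v)
P(r(12)) - d = (18 + 3*12**2) - 1*7163 = (18 + 3*144) - 7163 = (18 + 432) - 7163 = 450 - 7163 = -6713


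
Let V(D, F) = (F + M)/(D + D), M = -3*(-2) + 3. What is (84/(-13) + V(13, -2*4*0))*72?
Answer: -5724/13 ≈ -440.31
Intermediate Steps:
M = 9 (M = 6 + 3 = 9)
V(D, F) = (9 + F)/(2*D) (V(D, F) = (F + 9)/(D + D) = (9 + F)/((2*D)) = (9 + F)*(1/(2*D)) = (9 + F)/(2*D))
(84/(-13) + V(13, -2*4*0))*72 = (84/(-13) + (½)*(9 - 2*4*0)/13)*72 = (84*(-1/13) + (½)*(1/13)*(9 - 8*0))*72 = (-84/13 + (½)*(1/13)*(9 + 0))*72 = (-84/13 + (½)*(1/13)*9)*72 = (-84/13 + 9/26)*72 = -159/26*72 = -5724/13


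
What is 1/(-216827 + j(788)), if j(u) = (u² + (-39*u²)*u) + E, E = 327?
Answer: -1/19082446564 ≈ -5.2404e-11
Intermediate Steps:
j(u) = 327 + u² - 39*u³ (j(u) = (u² + (-39*u²)*u) + 327 = (u² - 39*u³) + 327 = 327 + u² - 39*u³)
1/(-216827 + j(788)) = 1/(-216827 + (327 + 788² - 39*788³)) = 1/(-216827 + (327 + 620944 - 39*489303872)) = 1/(-216827 + (327 + 620944 - 19082851008)) = 1/(-216827 - 19082229737) = 1/(-19082446564) = -1/19082446564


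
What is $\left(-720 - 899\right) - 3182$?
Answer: $-4801$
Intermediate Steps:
$\left(-720 - 899\right) - 3182 = -1619 - 3182 = -4801$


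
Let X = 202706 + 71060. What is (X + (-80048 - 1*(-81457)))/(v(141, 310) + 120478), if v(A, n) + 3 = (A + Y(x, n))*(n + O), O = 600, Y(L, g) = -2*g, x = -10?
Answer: -55035/63083 ≈ -0.87242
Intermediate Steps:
v(A, n) = -3 + (600 + n)*(A - 2*n) (v(A, n) = -3 + (A - 2*n)*(n + 600) = -3 + (A - 2*n)*(600 + n) = -3 + (600 + n)*(A - 2*n))
X = 273766
(X + (-80048 - 1*(-81457)))/(v(141, 310) + 120478) = (273766 + (-80048 - 1*(-81457)))/((-3 - 1200*310 - 2*310² + 600*141 + 141*310) + 120478) = (273766 + (-80048 + 81457))/((-3 - 372000 - 2*96100 + 84600 + 43710) + 120478) = (273766 + 1409)/((-3 - 372000 - 192200 + 84600 + 43710) + 120478) = 275175/(-435893 + 120478) = 275175/(-315415) = 275175*(-1/315415) = -55035/63083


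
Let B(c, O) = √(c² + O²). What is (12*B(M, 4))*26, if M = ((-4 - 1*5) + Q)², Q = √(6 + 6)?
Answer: 312*√(12553 - 6696*√3) ≈ 9642.7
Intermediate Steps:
Q = 2*√3 (Q = √12 = 2*√3 ≈ 3.4641)
M = (-9 + 2*√3)² (M = ((-4 - 1*5) + 2*√3)² = ((-4 - 5) + 2*√3)² = (-9 + 2*√3)² ≈ 30.646)
B(c, O) = √(O² + c²)
(12*B(M, 4))*26 = (12*√(4² + (93 - 36*√3)²))*26 = (12*√(16 + (93 - 36*√3)²))*26 = 312*√(16 + (93 - 36*√3)²)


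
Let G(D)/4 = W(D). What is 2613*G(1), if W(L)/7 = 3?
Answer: 219492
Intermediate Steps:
W(L) = 21 (W(L) = 7*3 = 21)
G(D) = 84 (G(D) = 4*21 = 84)
2613*G(1) = 2613*84 = 219492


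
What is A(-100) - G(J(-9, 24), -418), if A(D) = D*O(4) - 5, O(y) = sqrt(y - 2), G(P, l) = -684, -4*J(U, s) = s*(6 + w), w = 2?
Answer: 679 - 100*sqrt(2) ≈ 537.58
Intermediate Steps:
J(U, s) = -2*s (J(U, s) = -s*(6 + 2)/4 = -s*8/4 = -2*s)
O(y) = sqrt(-2 + y)
A(D) = -5 + D*sqrt(2) (A(D) = D*sqrt(-2 + 4) - 5 = D*sqrt(2) - 5 = -5 + D*sqrt(2))
A(-100) - G(J(-9, 24), -418) = (-5 - 100*sqrt(2)) - 1*(-684) = (-5 - 100*sqrt(2)) + 684 = 679 - 100*sqrt(2)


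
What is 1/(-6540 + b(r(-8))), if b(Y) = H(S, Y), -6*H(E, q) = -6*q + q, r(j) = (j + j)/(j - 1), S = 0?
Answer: -27/176540 ≈ -0.00015294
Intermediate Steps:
r(j) = 2*j/(-1 + j) (r(j) = (2*j)/(-1 + j) = 2*j/(-1 + j))
H(E, q) = 5*q/6 (H(E, q) = -(-6*q + q)/6 = -(-5)*q/6 = 5*q/6)
b(Y) = 5*Y/6
1/(-6540 + b(r(-8))) = 1/(-6540 + 5*(2*(-8)/(-1 - 8))/6) = 1/(-6540 + 5*(2*(-8)/(-9))/6) = 1/(-6540 + 5*(2*(-8)*(-⅑))/6) = 1/(-6540 + (⅚)*(16/9)) = 1/(-6540 + 40/27) = 1/(-176540/27) = -27/176540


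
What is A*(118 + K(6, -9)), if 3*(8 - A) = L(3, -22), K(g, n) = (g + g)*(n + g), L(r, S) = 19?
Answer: 410/3 ≈ 136.67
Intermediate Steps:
K(g, n) = 2*g*(g + n) (K(g, n) = (2*g)*(g + n) = 2*g*(g + n))
A = 5/3 (A = 8 - ⅓*19 = 8 - 19/3 = 5/3 ≈ 1.6667)
A*(118 + K(6, -9)) = 5*(118 + 2*6*(6 - 9))/3 = 5*(118 + 2*6*(-3))/3 = 5*(118 - 36)/3 = (5/3)*82 = 410/3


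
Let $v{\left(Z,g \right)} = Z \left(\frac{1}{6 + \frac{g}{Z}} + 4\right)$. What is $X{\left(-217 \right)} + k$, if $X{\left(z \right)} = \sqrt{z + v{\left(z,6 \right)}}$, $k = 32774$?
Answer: $32774 + \frac{i \sqrt{1453249}}{36} \approx 32774.0 + 33.486 i$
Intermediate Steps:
$v{\left(Z,g \right)} = Z \left(4 + \frac{1}{6 + \frac{g}{Z}}\right)$
$X{\left(z \right)} = \sqrt{z + \frac{z \left(24 + 25 z\right)}{6 + 6 z}}$ ($X{\left(z \right)} = \sqrt{z + \frac{z \left(4 \cdot 6 + 25 z\right)}{6 + 6 z}} = \sqrt{z + \frac{z \left(24 + 25 z\right)}{6 + 6 z}}$)
$X{\left(-217 \right)} + k = \frac{\sqrt{6} \sqrt{- \frac{217 \left(30 + 31 \left(-217\right)\right)}{1 - 217}}}{6} + 32774 = \frac{\sqrt{6} \sqrt{- \frac{217 \left(30 - 6727\right)}{-216}}}{6} + 32774 = \frac{\sqrt{6} \sqrt{\left(-217\right) \left(- \frac{1}{216}\right) \left(-6697\right)}}{6} + 32774 = \frac{\sqrt{6} \sqrt{- \frac{1453249}{216}}}{6} + 32774 = \frac{\sqrt{6} \frac{i \sqrt{8719494}}{36}}{6} + 32774 = \frac{i \sqrt{1453249}}{36} + 32774 = 32774 + \frac{i \sqrt{1453249}}{36}$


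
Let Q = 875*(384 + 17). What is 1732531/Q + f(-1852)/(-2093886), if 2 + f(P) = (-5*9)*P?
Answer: 1799240592358/367346125125 ≈ 4.8979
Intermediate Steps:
f(P) = -2 - 45*P (f(P) = -2 + (-5*9)*P = -2 - 45*P)
Q = 350875 (Q = 875*401 = 350875)
1732531/Q + f(-1852)/(-2093886) = 1732531/350875 + (-2 - 45*(-1852))/(-2093886) = 1732531*(1/350875) + (-2 + 83340)*(-1/2093886) = 1732531/350875 + 83338*(-1/2093886) = 1732531/350875 - 41669/1046943 = 1799240592358/367346125125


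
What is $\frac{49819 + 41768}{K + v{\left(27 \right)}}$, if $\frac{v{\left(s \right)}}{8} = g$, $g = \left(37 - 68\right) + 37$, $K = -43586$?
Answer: $- \frac{91587}{43538} \approx -2.1036$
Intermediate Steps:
$g = 6$ ($g = -31 + 37 = 6$)
$v{\left(s \right)} = 48$ ($v{\left(s \right)} = 8 \cdot 6 = 48$)
$\frac{49819 + 41768}{K + v{\left(27 \right)}} = \frac{49819 + 41768}{-43586 + 48} = \frac{91587}{-43538} = 91587 \left(- \frac{1}{43538}\right) = - \frac{91587}{43538}$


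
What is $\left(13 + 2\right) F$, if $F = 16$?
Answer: $240$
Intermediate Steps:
$\left(13 + 2\right) F = \left(13 + 2\right) 16 = 15 \cdot 16 = 240$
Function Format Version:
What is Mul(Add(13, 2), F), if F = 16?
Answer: 240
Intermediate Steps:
Mul(Add(13, 2), F) = Mul(Add(13, 2), 16) = Mul(15, 16) = 240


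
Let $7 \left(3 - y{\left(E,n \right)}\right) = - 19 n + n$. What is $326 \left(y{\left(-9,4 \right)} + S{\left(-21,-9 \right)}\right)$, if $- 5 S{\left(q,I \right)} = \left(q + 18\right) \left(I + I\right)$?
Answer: $\frac{28362}{35} \approx 810.34$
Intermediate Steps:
$S{\left(q,I \right)} = - \frac{2 I \left(18 + q\right)}{5}$ ($S{\left(q,I \right)} = - \frac{\left(q + 18\right) \left(I + I\right)}{5} = - \frac{\left(18 + q\right) 2 I}{5} = - \frac{2 I \left(18 + q\right)}{5}$)
$y{\left(E,n \right)} = 3 + \frac{18 n}{7}$ ($y{\left(E,n \right)} = 3 - \frac{- 19 n + n}{7} = 3 - \frac{\left(-18\right) n}{7} = 3 + \frac{18 n}{7}$)
$326 \left(y{\left(-9,4 \right)} + S{\left(-21,-9 \right)}\right) = 326 \left(\left(3 + \frac{18}{7} \cdot 4\right) - - \frac{18 \left(18 - 21\right)}{5}\right) = 326 \left(\left(3 + \frac{72}{7}\right) - \left(- \frac{18}{5}\right) \left(-3\right)\right) = 326 \left(\frac{93}{7} - \frac{54}{5}\right) = 326 \cdot \frac{87}{35} = \frac{28362}{35}$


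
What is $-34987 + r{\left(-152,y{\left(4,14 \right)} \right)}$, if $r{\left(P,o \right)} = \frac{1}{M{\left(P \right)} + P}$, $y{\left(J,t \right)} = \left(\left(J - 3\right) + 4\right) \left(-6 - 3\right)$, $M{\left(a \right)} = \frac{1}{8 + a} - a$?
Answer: $-35131$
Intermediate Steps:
$y{\left(J,t \right)} = -9 - 9 J$ ($y{\left(J,t \right)} = \left(\left(-3 + J\right) + 4\right) \left(-9\right) = \left(1 + J\right) \left(-9\right) = -9 - 9 J$)
$r{\left(P,o \right)} = \frac{1}{P + \frac{1 - P^{2} - 8 P}{8 + P}}$ ($r{\left(P,o \right)} = \frac{1}{\frac{1 - P^{2} - 8 P}{8 + P} + P} = \frac{1}{P + \frac{1 - P^{2} - 8 P}{8 + P}}$)
$-34987 + r{\left(-152,y{\left(4,14 \right)} \right)} = -34987 + \left(8 - 152\right) = -34987 - 144 = -35131$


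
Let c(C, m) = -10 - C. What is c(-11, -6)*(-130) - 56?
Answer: -186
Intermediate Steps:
c(-11, -6)*(-130) - 56 = (-10 - 1*(-11))*(-130) - 56 = (-10 + 11)*(-130) - 56 = 1*(-130) - 56 = -130 - 56 = -186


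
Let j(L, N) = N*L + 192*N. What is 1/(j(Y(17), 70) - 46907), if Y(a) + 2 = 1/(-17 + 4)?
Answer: -13/436961 ≈ -2.9751e-5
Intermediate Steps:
Y(a) = -27/13 (Y(a) = -2 + 1/(-17 + 4) = -2 + 1/(-13) = -2 - 1/13 = -27/13)
j(L, N) = 192*N + L*N (j(L, N) = L*N + 192*N = 192*N + L*N)
1/(j(Y(17), 70) - 46907) = 1/(70*(192 - 27/13) - 46907) = 1/(70*(2469/13) - 46907) = 1/(172830/13 - 46907) = 1/(-436961/13) = -13/436961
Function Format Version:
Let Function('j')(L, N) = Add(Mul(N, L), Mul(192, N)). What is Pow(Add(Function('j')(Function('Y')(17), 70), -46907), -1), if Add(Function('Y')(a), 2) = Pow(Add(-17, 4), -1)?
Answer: Rational(-13, 436961) ≈ -2.9751e-5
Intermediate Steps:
Function('Y')(a) = Rational(-27, 13) (Function('Y')(a) = Add(-2, Pow(Add(-17, 4), -1)) = Add(-2, Pow(-13, -1)) = Add(-2, Rational(-1, 13)) = Rational(-27, 13))
Function('j')(L, N) = Add(Mul(192, N), Mul(L, N)) (Function('j')(L, N) = Add(Mul(L, N), Mul(192, N)) = Add(Mul(192, N), Mul(L, N)))
Pow(Add(Function('j')(Function('Y')(17), 70), -46907), -1) = Pow(Add(Mul(70, Add(192, Rational(-27, 13))), -46907), -1) = Pow(Add(Mul(70, Rational(2469, 13)), -46907), -1) = Pow(Add(Rational(172830, 13), -46907), -1) = Pow(Rational(-436961, 13), -1) = Rational(-13, 436961)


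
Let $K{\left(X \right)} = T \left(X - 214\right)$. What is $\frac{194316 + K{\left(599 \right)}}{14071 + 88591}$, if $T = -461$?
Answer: $\frac{16831}{102662} \approx 0.16395$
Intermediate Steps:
$K{\left(X \right)} = 98654 - 461 X$ ($K{\left(X \right)} = - 461 \left(X - 214\right) = - 461 \left(-214 + X\right) = 98654 - 461 X$)
$\frac{194316 + K{\left(599 \right)}}{14071 + 88591} = \frac{194316 + \left(98654 - 276139\right)}{14071 + 88591} = \frac{194316 + \left(98654 - 276139\right)}{102662} = \left(194316 - 177485\right) \frac{1}{102662} = 16831 \cdot \frac{1}{102662} = \frac{16831}{102662}$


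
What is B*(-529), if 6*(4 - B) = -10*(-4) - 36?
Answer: -5290/3 ≈ -1763.3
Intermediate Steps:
B = 10/3 (B = 4 - (-10*(-4) - 36)/6 = 4 - (40 - 36)/6 = 4 - ⅙*4 = 4 - ⅔ = 10/3 ≈ 3.3333)
B*(-529) = (10/3)*(-529) = -5290/3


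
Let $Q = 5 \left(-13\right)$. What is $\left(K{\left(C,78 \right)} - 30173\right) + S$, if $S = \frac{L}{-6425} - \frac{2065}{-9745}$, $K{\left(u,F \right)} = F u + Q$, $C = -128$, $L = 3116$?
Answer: $- \frac{503676375709}{12522325} \approx -40222.0$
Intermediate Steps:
$Q = -65$
$K{\left(u,F \right)} = -65 + F u$ ($K{\left(u,F \right)} = F u - 65 = -65 + F u$)
$S = - \frac{3419559}{12522325}$ ($S = \frac{3116}{-6425} - \frac{2065}{-9745} = 3116 \left(- \frac{1}{6425}\right) - - \frac{413}{1949} = - \frac{3116}{6425} + \frac{413}{1949} = - \frac{3419559}{12522325} \approx -0.27308$)
$\left(K{\left(C,78 \right)} - 30173\right) + S = \left(\left(-65 + 78 \left(-128\right)\right) - 30173\right) - \frac{3419559}{12522325} = \left(\left(-65 - 9984\right) - 30173\right) - \frac{3419559}{12522325} = \left(-10049 - 30173\right) - \frac{3419559}{12522325} = -40222 - \frac{3419559}{12522325} = - \frac{503676375709}{12522325}$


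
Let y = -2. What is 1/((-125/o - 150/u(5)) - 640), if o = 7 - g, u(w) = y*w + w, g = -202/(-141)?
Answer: -157/99295 ≈ -0.0015811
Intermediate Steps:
g = 202/141 (g = -202*(-1/141) = 202/141 ≈ 1.4326)
u(w) = -w (u(w) = -2*w + w = -w)
o = 785/141 (o = 7 - 1*202/141 = 7 - 202/141 = 785/141 ≈ 5.5674)
1/((-125/o - 150/u(5)) - 640) = 1/((-125/785/141 - 150/((-1*5))) - 640) = 1/((-125*141/785 - 150/(-5)) - 640) = 1/((-3525/157 - 150*(-1/5)) - 640) = 1/((-3525/157 + 30) - 640) = 1/(1185/157 - 640) = 1/(-99295/157) = -157/99295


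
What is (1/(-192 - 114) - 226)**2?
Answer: 4782690649/93636 ≈ 51078.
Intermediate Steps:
(1/(-192 - 114) - 226)**2 = (1/(-306) - 226)**2 = (-1/306 - 226)**2 = (-69157/306)**2 = 4782690649/93636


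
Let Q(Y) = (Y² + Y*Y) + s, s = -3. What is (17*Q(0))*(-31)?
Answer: 1581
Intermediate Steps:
Q(Y) = -3 + 2*Y² (Q(Y) = (Y² + Y*Y) - 3 = (Y² + Y²) - 3 = 2*Y² - 3 = -3 + 2*Y²)
(17*Q(0))*(-31) = (17*(-3 + 2*0²))*(-31) = (17*(-3 + 2*0))*(-31) = (17*(-3 + 0))*(-31) = (17*(-3))*(-31) = -51*(-31) = 1581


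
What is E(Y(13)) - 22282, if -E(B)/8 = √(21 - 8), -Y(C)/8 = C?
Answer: -22282 - 8*√13 ≈ -22311.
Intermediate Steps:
Y(C) = -8*C
E(B) = -8*√13 (E(B) = -8*√(21 - 8) = -8*√13)
E(Y(13)) - 22282 = -8*√13 - 22282 = -22282 - 8*√13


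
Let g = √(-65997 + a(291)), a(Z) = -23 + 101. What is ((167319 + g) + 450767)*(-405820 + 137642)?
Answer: -165757067308 - 268178*I*√65919 ≈ -1.6576e+11 - 6.8854e+7*I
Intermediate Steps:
a(Z) = 78
g = I*√65919 (g = √(-65997 + 78) = √(-65919) = I*√65919 ≈ 256.75*I)
((167319 + g) + 450767)*(-405820 + 137642) = ((167319 + I*√65919) + 450767)*(-405820 + 137642) = (618086 + I*√65919)*(-268178) = -165757067308 - 268178*I*√65919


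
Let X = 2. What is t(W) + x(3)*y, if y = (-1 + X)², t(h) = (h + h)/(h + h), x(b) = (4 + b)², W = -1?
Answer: 50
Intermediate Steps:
t(h) = 1 (t(h) = (2*h)/((2*h)) = (2*h)*(1/(2*h)) = 1)
y = 1 (y = (-1 + 2)² = 1² = 1)
t(W) + x(3)*y = 1 + (4 + 3)²*1 = 1 + 7²*1 = 1 + 49*1 = 1 + 49 = 50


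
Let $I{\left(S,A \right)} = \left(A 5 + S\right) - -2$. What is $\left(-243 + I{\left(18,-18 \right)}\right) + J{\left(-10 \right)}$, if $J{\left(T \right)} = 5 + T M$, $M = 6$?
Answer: $-368$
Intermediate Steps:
$J{\left(T \right)} = 5 + 6 T$ ($J{\left(T \right)} = 5 + T 6 = 5 + 6 T$)
$I{\left(S,A \right)} = 2 + S + 5 A$ ($I{\left(S,A \right)} = \left(5 A + S\right) + 2 = \left(S + 5 A\right) + 2 = 2 + S + 5 A$)
$\left(-243 + I{\left(18,-18 \right)}\right) + J{\left(-10 \right)} = \left(-243 + \left(2 + 18 + 5 \left(-18\right)\right)\right) + \left(5 + 6 \left(-10\right)\right) = \left(-243 + \left(2 + 18 - 90\right)\right) + \left(5 - 60\right) = \left(-243 - 70\right) - 55 = -313 - 55 = -368$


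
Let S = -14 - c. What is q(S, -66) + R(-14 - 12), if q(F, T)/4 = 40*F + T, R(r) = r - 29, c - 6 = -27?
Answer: 801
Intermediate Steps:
c = -21 (c = 6 - 27 = -21)
S = 7 (S = -14 - 1*(-21) = -14 + 21 = 7)
R(r) = -29 + r
q(F, T) = 4*T + 160*F (q(F, T) = 4*(40*F + T) = 4*(T + 40*F) = 4*T + 160*F)
q(S, -66) + R(-14 - 12) = (4*(-66) + 160*7) + (-29 + (-14 - 12)) = (-264 + 1120) + (-29 - 26) = 856 - 55 = 801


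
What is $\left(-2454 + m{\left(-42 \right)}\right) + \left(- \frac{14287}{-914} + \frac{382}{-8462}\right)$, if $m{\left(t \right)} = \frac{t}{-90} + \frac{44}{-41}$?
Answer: $- \frac{5800691405477}{2378287410} \approx -2439.0$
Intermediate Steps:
$m{\left(t \right)} = - \frac{44}{41} - \frac{t}{90}$ ($m{\left(t \right)} = t \left(- \frac{1}{90}\right) + 44 \left(- \frac{1}{41}\right) = - \frac{t}{90} - \frac{44}{41} = - \frac{44}{41} - \frac{t}{90}$)
$\left(-2454 + m{\left(-42 \right)}\right) + \left(- \frac{14287}{-914} + \frac{382}{-8462}\right) = \left(-2454 - \frac{373}{615}\right) + \left(- \frac{14287}{-914} + \frac{382}{-8462}\right) = \left(-2454 + \left(- \frac{44}{41} + \frac{7}{15}\right)\right) + \left(\left(-14287\right) \left(- \frac{1}{914}\right) + 382 \left(- \frac{1}{8462}\right)\right) = \left(-2454 - \frac{373}{615}\right) + \left(\frac{14287}{914} - \frac{191}{4231}\right) = - \frac{1509583}{615} + \frac{60273723}{3867134} = - \frac{5800691405477}{2378287410}$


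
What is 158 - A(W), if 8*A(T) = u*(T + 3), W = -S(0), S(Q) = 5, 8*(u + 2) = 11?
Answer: 5051/32 ≈ 157.84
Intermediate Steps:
u = -5/8 (u = -2 + (⅛)*11 = -2 + 11/8 = -5/8 ≈ -0.62500)
W = -5 (W = -1*5 = -5)
A(T) = -15/64 - 5*T/64 (A(T) = (-5*(T + 3)/8)/8 = (-5*(3 + T)/8)/8 = (-15/8 - 5*T/8)/8 = -15/64 - 5*T/64)
158 - A(W) = 158 - (-15/64 - 5/64*(-5)) = 158 - (-15/64 + 25/64) = 158 - 1*5/32 = 158 - 5/32 = 5051/32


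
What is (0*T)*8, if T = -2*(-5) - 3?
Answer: 0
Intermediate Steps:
T = 7 (T = 10 - 3 = 7)
(0*T)*8 = (0*7)*8 = 0*8 = 0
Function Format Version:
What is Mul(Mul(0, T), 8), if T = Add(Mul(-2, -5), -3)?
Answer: 0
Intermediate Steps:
T = 7 (T = Add(10, -3) = 7)
Mul(Mul(0, T), 8) = Mul(Mul(0, 7), 8) = Mul(0, 8) = 0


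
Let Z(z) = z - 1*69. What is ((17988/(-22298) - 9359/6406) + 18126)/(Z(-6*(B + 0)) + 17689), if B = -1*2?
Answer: 1294405915189/1259286150208 ≈ 1.0279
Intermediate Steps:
B = -2
Z(z) = -69 + z (Z(z) = z - 69 = -69 + z)
((17988/(-22298) - 9359/6406) + 18126)/(Z(-6*(B + 0)) + 17689) = ((17988/(-22298) - 9359/6406) + 18126)/((-69 - 6*(-2 + 0)) + 17689) = ((17988*(-1/22298) - 9359*1/6406) + 18126)/((-69 - 6*(-2)) + 17689) = ((-8994/11149 - 9359/6406) + 18126)/((-69 + 12) + 17689) = (-161959055/71420494 + 18126)/(-57 + 17689) = (1294405915189/71420494)/17632 = (1294405915189/71420494)*(1/17632) = 1294405915189/1259286150208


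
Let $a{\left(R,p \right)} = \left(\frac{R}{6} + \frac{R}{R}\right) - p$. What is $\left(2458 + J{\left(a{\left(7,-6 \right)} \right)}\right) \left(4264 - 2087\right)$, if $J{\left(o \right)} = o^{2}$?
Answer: $\frac{197865353}{36} \approx 5.4963 \cdot 10^{6}$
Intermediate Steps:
$a{\left(R,p \right)} = 1 - p + \frac{R}{6}$ ($a{\left(R,p \right)} = \left(R \frac{1}{6} + 1\right) - p = \left(\frac{R}{6} + 1\right) - p = \left(1 + \frac{R}{6}\right) - p = 1 - p + \frac{R}{6}$)
$\left(2458 + J{\left(a{\left(7,-6 \right)} \right)}\right) \left(4264 - 2087\right) = \left(2458 + \left(1 - -6 + \frac{1}{6} \cdot 7\right)^{2}\right) \left(4264 - 2087\right) = \left(2458 + \left(1 + 6 + \frac{7}{6}\right)^{2}\right) 2177 = \left(2458 + \left(\frac{49}{6}\right)^{2}\right) 2177 = \left(2458 + \frac{2401}{36}\right) 2177 = \frac{90889}{36} \cdot 2177 = \frac{197865353}{36}$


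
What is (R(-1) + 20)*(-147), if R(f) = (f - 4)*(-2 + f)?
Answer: -5145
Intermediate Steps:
R(f) = (-4 + f)*(-2 + f)
(R(-1) + 20)*(-147) = ((8 + (-1)**2 - 6*(-1)) + 20)*(-147) = ((8 + 1 + 6) + 20)*(-147) = (15 + 20)*(-147) = 35*(-147) = -5145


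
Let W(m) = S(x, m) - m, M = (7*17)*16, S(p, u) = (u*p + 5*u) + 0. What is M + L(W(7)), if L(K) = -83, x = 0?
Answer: 1821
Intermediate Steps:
S(p, u) = 5*u + p*u (S(p, u) = (p*u + 5*u) + 0 = (5*u + p*u) + 0 = 5*u + p*u)
M = 1904 (M = 119*16 = 1904)
W(m) = 4*m (W(m) = m*(5 + 0) - m = m*5 - m = 5*m - m = 4*m)
M + L(W(7)) = 1904 - 83 = 1821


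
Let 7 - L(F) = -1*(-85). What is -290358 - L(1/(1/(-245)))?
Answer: -290280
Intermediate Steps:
L(F) = -78 (L(F) = 7 - (-1)*(-85) = 7 - 1*85 = 7 - 85 = -78)
-290358 - L(1/(1/(-245))) = -290358 - 1*(-78) = -290358 + 78 = -290280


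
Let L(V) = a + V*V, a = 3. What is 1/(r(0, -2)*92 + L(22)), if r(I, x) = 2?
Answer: 1/671 ≈ 0.0014903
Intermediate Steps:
L(V) = 3 + V**2 (L(V) = 3 + V*V = 3 + V**2)
1/(r(0, -2)*92 + L(22)) = 1/(2*92 + (3 + 22**2)) = 1/(184 + (3 + 484)) = 1/(184 + 487) = 1/671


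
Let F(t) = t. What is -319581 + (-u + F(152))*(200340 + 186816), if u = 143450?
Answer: -55479000069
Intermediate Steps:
-319581 + (-u + F(152))*(200340 + 186816) = -319581 + (-1*143450 + 152)*(200340 + 186816) = -319581 + (-143450 + 152)*387156 = -319581 - 143298*387156 = -319581 - 55478680488 = -55479000069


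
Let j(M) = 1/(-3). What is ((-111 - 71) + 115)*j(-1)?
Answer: 67/3 ≈ 22.333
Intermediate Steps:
j(M) = -⅓
((-111 - 71) + 115)*j(-1) = ((-111 - 71) + 115)*(-⅓) = (-182 + 115)*(-⅓) = -67*(-⅓) = 67/3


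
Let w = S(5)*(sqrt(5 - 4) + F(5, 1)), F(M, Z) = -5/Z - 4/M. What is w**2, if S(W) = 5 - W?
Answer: 0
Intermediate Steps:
w = 0 (w = (5 - 1*5)*(sqrt(5 - 4) + (-5/1 - 4/5)) = (5 - 5)*(sqrt(1) + (-5*1 - 4*1/5)) = 0*(1 + (-5 - 4/5)) = 0*(1 - 29/5) = 0*(-24/5) = 0)
w**2 = 0**2 = 0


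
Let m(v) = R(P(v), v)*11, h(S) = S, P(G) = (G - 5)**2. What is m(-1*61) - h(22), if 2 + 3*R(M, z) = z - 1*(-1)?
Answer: -748/3 ≈ -249.33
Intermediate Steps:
P(G) = (-5 + G)**2
R(M, z) = -1/3 + z/3 (R(M, z) = -2/3 + (z - 1*(-1))/3 = -2/3 + (z + 1)/3 = -2/3 + (1 + z)/3 = -2/3 + (1/3 + z/3) = -1/3 + z/3)
m(v) = -11/3 + 11*v/3 (m(v) = (-1/3 + v/3)*11 = -11/3 + 11*v/3)
m(-1*61) - h(22) = (-11/3 + 11*(-1*61)/3) - 1*22 = (-11/3 + (11/3)*(-61)) - 22 = (-11/3 - 671/3) - 22 = -682/3 - 22 = -748/3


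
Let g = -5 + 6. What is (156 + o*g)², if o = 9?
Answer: 27225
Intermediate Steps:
g = 1
(156 + o*g)² = (156 + 9*1)² = (156 + 9)² = 165² = 27225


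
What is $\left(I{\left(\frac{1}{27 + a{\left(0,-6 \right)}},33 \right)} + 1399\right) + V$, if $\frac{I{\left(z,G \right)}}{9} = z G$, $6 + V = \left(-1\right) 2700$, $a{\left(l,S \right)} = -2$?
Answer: $- \frac{32378}{25} \approx -1295.1$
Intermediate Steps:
$V = -2706$ ($V = -6 - 2700 = -2706$)
$I{\left(z,G \right)} = 9 G z$ ($I{\left(z,G \right)} = 9 z G = 9 G z$)
$\left(I{\left(\frac{1}{27 + a{\left(0,-6 \right)}},33 \right)} + 1399\right) + V = \left(9 \cdot 33 \frac{1}{27 - 2} + 1399\right) - 2706 = \left(9 \cdot 33 \cdot \frac{1}{25} + 1399\right) - 2706 = \left(\frac{297}{25} + 1399\right) - 2706 = \frac{35272}{25} - 2706 = - \frac{32378}{25}$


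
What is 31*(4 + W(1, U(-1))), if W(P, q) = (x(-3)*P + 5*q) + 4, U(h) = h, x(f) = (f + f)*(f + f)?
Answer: 1209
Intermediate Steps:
x(f) = 4*f**2 (x(f) = (2*f)*(2*f) = 4*f**2)
W(P, q) = 4 + 5*q + 36*P (W(P, q) = ((4*(-3)**2)*P + 5*q) + 4 = ((4*9)*P + 5*q) + 4 = (36*P + 5*q) + 4 = (5*q + 36*P) + 4 = 4 + 5*q + 36*P)
31*(4 + W(1, U(-1))) = 31*(4 + (4 + 5*(-1) + 36*1)) = 31*(4 + (4 - 5 + 36)) = 31*(4 + 35) = 31*39 = 1209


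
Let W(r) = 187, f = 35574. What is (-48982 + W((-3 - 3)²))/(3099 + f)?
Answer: -16265/12891 ≈ -1.2617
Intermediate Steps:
(-48982 + W((-3 - 3)²))/(3099 + f) = (-48982 + 187)/(3099 + 35574) = -48795/38673 = -48795*1/38673 = -16265/12891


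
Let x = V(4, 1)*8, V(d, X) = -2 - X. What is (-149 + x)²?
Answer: 29929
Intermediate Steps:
x = -24 (x = (-2 - 1*1)*8 = (-2 - 1)*8 = -3*8 = -24)
(-149 + x)² = (-149 - 24)² = (-173)² = 29929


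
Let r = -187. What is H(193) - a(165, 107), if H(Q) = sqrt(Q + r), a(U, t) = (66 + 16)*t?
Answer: -8774 + sqrt(6) ≈ -8771.5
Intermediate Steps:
a(U, t) = 82*t
H(Q) = sqrt(-187 + Q) (H(Q) = sqrt(Q - 187) = sqrt(-187 + Q))
H(193) - a(165, 107) = sqrt(-187 + 193) - 82*107 = sqrt(6) - 1*8774 = sqrt(6) - 8774 = -8774 + sqrt(6)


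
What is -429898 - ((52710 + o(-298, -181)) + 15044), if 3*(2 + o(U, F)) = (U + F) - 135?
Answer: -1492336/3 ≈ -4.9745e+5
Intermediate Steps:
o(U, F) = -47 + F/3 + U/3 (o(U, F) = -2 + ((U + F) - 135)/3 = -2 + ((F + U) - 135)/3 = -2 + (-135 + F + U)/3 = -2 + (-45 + F/3 + U/3) = -47 + F/3 + U/3)
-429898 - ((52710 + o(-298, -181)) + 15044) = -429898 - ((52710 + (-47 + (⅓)*(-181) + (⅓)*(-298))) + 15044) = -429898 - ((52710 + (-47 - 181/3 - 298/3)) + 15044) = -429898 - ((52710 - 620/3) + 15044) = -429898 - (157510/3 + 15044) = -429898 - 1*202642/3 = -429898 - 202642/3 = -1492336/3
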